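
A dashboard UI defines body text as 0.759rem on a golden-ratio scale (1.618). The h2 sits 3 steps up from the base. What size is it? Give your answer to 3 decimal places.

3.215rem

A modular type scale is a geometric sequence: sizeₙ = base × rⁿ.
0.759 × 1.618³ = 0.759 × 4.23580 ≈ 3.215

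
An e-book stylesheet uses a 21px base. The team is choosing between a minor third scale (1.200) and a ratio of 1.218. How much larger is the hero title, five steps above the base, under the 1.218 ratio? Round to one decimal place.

4.0px

Minor third: 21.0 × 1.200⁵ = 52.255px
At 1.218: 21.0 × 1.218⁵ = 56.293px
Difference: 56.293 − 52.255 = 4.038px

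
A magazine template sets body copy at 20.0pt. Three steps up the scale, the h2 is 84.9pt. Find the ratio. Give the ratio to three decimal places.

r³ = 84.9 / 20.0, so r = (84.9/20.0)^(1/3).
r = 4.2450^(1/3) ≈ 1.6192

1.619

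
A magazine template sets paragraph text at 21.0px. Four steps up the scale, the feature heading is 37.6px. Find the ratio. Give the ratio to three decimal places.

1.157

The ratio satisfies 21.0 × r⁴ = 37.6, so r = (37.6 / 21.0)^(1/4).
r = 1.7905^(1/4) ≈ 1.1568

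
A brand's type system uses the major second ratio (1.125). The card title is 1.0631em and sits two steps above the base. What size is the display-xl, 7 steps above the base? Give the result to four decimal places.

1.9157em

Moving from step +2 to step +7 is 5 steps up, so multiply by r⁵.
1.0631 × 1.125⁵ = 1.0631 × 1.80203 ≈ 1.9157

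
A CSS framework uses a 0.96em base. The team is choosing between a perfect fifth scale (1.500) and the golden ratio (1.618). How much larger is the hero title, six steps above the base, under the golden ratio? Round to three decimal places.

Perfect fifth: 0.96 × 1.500⁶ = 10.93500em
Golden ratio: 0.96 × 1.618⁶ = 17.22433em
Difference: 17.22433 − 10.93500 = 6.28933em

6.289em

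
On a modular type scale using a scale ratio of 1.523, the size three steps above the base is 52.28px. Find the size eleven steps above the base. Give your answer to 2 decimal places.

1513.33px

The gap is 11 − (3) = 8 steps, so the factor is 1.523^8.
52.28 × 1.523⁸ = 52.28 × 28.94671 ≈ 1513.334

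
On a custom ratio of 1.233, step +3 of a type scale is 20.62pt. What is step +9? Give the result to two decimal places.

72.45pt

20.62 × 1.233⁶ = 20.62 × 3.51381 ≈ 72.455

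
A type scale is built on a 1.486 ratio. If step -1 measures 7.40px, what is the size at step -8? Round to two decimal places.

0.46px

7.40 ÷ 1.486⁷ = 7.40 ÷ 16.00043 ≈ 0.462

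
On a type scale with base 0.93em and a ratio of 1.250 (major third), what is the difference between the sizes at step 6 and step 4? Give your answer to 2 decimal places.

1.28em

Step 4: 0.93 × 1.250⁴ = 2.2705em
Step 6: 0.93 × 1.250⁶ = 3.5477em
Difference: 3.5477 − 2.2705 = 1.2772em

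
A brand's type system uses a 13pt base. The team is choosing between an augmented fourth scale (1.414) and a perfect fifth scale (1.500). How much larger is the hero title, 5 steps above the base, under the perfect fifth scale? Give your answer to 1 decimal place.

Augmented fourth: 13.0 × 1.414⁵ = 73.484pt
Perfect fifth: 13.0 × 1.500⁵ = 98.719pt
Difference: 98.719 − 73.484 = 25.235pt

25.2pt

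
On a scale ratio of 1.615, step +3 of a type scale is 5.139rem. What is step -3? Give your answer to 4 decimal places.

The gap is -3 − (3) = -6 steps, so the factor is 1.615^-6.
5.139 ÷ 1.615⁶ = 5.139 ÷ 17.74333 ≈ 0.2896

0.2896rem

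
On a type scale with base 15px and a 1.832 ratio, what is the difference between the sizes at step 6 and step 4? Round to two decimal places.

398.12px

Step 4: 15.0 × 1.832⁴ = 168.9636px
Step 6: 15.0 × 1.832⁶ = 567.0797px
Difference: 567.0797 − 168.9636 = 398.1161px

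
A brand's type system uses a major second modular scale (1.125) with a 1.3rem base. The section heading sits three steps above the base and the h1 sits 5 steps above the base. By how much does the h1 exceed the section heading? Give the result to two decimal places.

Step 3: 1.3 × 1.125³ = 1.8510rem
Step 5: 1.3 × 1.125⁵ = 2.3426rem
Difference: 2.3426 − 1.8510 = 0.4916rem

0.49rem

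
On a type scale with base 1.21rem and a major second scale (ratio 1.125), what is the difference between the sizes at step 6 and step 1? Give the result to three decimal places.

Step 1: 1.21 × 1.125 = 1.36125rem
Step 6: 1.21 × 1.125⁶ = 2.45302rem
Difference: 2.45302 − 1.36125 = 1.09177rem

1.092rem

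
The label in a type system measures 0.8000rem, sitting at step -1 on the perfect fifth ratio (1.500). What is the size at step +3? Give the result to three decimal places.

4.050rem

0.8000 × 1.500⁴ = 0.8000 × 5.06250 ≈ 4.050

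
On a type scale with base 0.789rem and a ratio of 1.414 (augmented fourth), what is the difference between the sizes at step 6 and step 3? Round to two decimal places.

4.08rem

Step 3: 0.789 × 1.414³ = 2.2306rem
Step 6: 0.789 × 1.414⁶ = 6.3063rem
Difference: 6.3063 − 2.2306 = 4.0757rem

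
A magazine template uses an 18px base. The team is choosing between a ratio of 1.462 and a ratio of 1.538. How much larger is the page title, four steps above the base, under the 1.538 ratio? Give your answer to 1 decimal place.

18.5px

At 1.462: 18.0 × 1.462⁴ = 82.236px
At 1.538: 18.0 × 1.538⁴ = 100.716px
Difference: 100.716 − 82.236 = 18.480px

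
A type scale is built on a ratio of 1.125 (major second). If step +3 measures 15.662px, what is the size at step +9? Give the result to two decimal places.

Moving from step +3 to step +9 is 6 steps up, so multiply by r⁶.
15.662 × 1.125⁶ = 15.662 × 2.02729 ≈ 31.751

31.75px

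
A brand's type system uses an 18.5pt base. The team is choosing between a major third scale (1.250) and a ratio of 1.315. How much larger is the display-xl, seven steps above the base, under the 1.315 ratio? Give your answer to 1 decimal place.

Major third: 18.5 × 1.250⁷ = 88.215pt
At 1.315: 18.5 × 1.315⁷ = 125.792pt
Difference: 125.792 − 88.215 = 37.577pt

37.6pt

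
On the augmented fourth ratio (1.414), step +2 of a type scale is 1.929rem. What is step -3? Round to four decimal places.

0.3413rem

1.929 ÷ 1.414⁵ = 1.929 ÷ 5.65258 ≈ 0.3413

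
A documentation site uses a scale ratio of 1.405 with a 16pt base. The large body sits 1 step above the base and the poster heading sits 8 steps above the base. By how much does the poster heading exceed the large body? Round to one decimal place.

220.5pt

Step 1: 16.0 × 1.405 = 22.480pt
Step 8: 16.0 × 1.405⁸ = 242.958pt
Difference: 242.958 − 22.480 = 220.478pt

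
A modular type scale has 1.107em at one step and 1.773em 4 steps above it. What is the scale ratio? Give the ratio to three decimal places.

1.125

r⁴ = 1.773 / 1.107, so r = (1.773/1.107)^(1/4).
r = 1.6016^(1/4) ≈ 1.1250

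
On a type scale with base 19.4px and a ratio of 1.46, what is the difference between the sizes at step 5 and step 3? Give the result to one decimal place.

68.3px

Step 3: 19.4 × 1.46³ = 60.375px
Step 5: 19.4 × 1.46⁵ = 128.696px
Difference: 128.696 − 60.375 = 68.321px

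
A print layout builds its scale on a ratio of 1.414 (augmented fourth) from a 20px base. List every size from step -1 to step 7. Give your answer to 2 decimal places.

Step -1: 20.0 ÷ 1.414 = 14.14
Step 0: 20px
Step 1: 20.0 × 1.414 = 28.28
Step 2: 20.0 × 1.414² = 39.99
Step 3: 20.0 × 1.414³ = 56.54
Step 4: 20.0 × 1.414⁴ = 79.95
Step 5: 20.0 × 1.414⁵ = 113.05
Step 6: 20.0 × 1.414⁶ = 159.86
Step 7: 20.0 × 1.414⁷ = 226.04

14.14px, 20.00px, 28.28px, 39.99px, 56.54px, 79.95px, 113.05px, 159.86px, 226.04px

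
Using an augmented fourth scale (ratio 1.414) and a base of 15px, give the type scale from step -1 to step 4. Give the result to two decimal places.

10.61px, 15.00px, 21.21px, 29.99px, 42.41px, 59.96px

Step -1: 15.0 ÷ 1.414 = 10.61
Step 0: 15px
Step 1: 15.0 × 1.414 = 21.21
Step 2: 15.0 × 1.414² = 29.99
Step 3: 15.0 × 1.414³ = 42.41
Step 4: 15.0 × 1.414⁴ = 59.96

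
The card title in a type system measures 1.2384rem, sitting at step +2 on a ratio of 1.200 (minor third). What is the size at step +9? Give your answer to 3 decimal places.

4.437rem

The gap is 9 − (2) = 7 steps, so the factor is 1.200^7.
1.2384 × 1.200⁷ = 1.2384 × 3.58318 ≈ 4.437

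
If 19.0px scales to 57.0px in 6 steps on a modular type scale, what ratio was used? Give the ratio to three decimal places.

1.201

r⁶ = 57.0 / 19.0, so r = (57.0/19.0)^(1/6).
r = 3.0000^(1/6) ≈ 1.2009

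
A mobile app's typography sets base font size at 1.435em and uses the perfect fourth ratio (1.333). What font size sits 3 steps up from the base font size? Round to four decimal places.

A modular type scale is a geometric sequence: sizeₙ = base × rⁿ.
1.435 × 1.333³ = 1.435 × 2.36859 ≈ 3.3989

3.3989em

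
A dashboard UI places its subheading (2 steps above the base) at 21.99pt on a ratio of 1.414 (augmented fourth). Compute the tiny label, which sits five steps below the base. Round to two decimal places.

Moving from step +2 to step -5 is 7 steps down, so divide by r⁷.
21.99 ÷ 1.414⁷ = 21.99 ÷ 11.30175 ≈ 1.946

1.95pt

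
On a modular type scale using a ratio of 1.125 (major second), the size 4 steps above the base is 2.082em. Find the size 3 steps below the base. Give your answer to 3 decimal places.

Moving from step +4 to step -3 is 7 steps down, so divide by r⁷.
2.082 ÷ 1.125⁷ = 2.082 ÷ 2.28070 ≈ 0.913

0.913em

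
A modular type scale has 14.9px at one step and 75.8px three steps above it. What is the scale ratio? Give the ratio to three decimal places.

The ratio satisfies 14.9 × r³ = 75.8, so r = (75.8 / 14.9)^(1/3).
r = 5.0872^(1/3) ≈ 1.7199

1.720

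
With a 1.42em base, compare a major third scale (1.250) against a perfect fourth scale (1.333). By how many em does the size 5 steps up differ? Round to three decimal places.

Major third: 1.42 × 1.250⁵ = 4.33350em
Perfect fourth: 1.42 × 1.333⁵ = 5.97639em
Difference: 5.97639 − 4.33350 = 1.64289em

1.643em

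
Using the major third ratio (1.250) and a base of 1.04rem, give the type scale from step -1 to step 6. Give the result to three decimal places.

Step -1: 1.04 ÷ 1.250 = 0.832
Step 0: 1.04rem
Step 1: 1.04 × 1.250 = 1.300
Step 2: 1.04 × 1.250² = 1.625
Step 3: 1.04 × 1.250³ = 2.031
Step 4: 1.04 × 1.250⁴ = 2.539
Step 5: 1.04 × 1.250⁵ = 3.174
Step 6: 1.04 × 1.250⁶ = 3.967

0.832rem, 1.040rem, 1.300rem, 1.625rem, 2.031rem, 2.539rem, 3.174rem, 3.967rem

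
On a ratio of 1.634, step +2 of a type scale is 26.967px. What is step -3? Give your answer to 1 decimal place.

26.967 ÷ 1.634⁵ = 26.967 ÷ 11.64824 ≈ 2.315

2.3px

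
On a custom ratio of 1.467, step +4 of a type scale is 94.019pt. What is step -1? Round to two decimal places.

13.84pt

Moving from step +4 to step -1 is 5 steps down, so divide by r⁵.
94.019 ÷ 1.467⁵ = 94.019 ÷ 6.79439 ≈ 13.838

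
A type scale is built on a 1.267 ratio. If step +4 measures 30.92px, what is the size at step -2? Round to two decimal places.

7.47px

30.92 ÷ 1.267⁶ = 30.92 ÷ 4.13675 ≈ 7.474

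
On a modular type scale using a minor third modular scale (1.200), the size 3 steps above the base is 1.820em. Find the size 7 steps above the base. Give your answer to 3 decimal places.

3.774em

Moving from step +3 to step +7 is 4 steps up, so multiply by r⁴.
1.820 × 1.200⁴ = 1.820 × 2.07360 ≈ 3.774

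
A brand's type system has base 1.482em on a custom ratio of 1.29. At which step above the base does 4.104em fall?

4

1.29ⁿ = 4.104 / 1.482 = 2.7692
n = ln(2.7692) / ln(1.29) = 1.0186 / 0.2546 ≈ 4.00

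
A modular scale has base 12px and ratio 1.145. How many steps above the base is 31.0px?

7

1.145ⁿ = 31.0 / 12 = 2.5833
n = ln(2.5833) / ln(1.145) = 0.9491 / 0.1354 ≈ 7.01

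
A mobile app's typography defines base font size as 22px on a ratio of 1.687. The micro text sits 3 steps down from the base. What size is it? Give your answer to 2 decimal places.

22.0 ÷ 1.687³ = 22.0 ÷ 4.80115 ≈ 4.58

4.58px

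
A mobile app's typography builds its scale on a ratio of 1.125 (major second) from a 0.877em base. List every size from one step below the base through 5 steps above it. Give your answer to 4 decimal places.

Step -1: 0.877 ÷ 1.125 = 0.7796
Step 0: 0.877em
Step 1: 0.877 × 1.125 = 0.9866
Step 2: 0.877 × 1.125² = 1.1100
Step 3: 0.877 × 1.125³ = 1.2487
Step 4: 0.877 × 1.125⁴ = 1.4048
Step 5: 0.877 × 1.125⁵ = 1.5804

0.7796em, 0.8770em, 0.9866em, 1.1100em, 1.2487em, 1.4048em, 1.5804em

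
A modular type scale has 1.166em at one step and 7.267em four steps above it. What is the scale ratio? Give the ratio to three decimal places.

1.580

r⁴ = 7.267 / 1.166, so r = (7.267/1.166)^(1/4).
r = 6.2324^(1/4) ≈ 1.5800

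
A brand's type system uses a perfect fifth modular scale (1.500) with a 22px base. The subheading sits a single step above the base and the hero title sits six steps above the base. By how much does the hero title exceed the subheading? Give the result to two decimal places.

217.59px

Step 1: 22.0 × 1.500 = 33.0000px
Step 6: 22.0 × 1.500⁶ = 250.5938px
Difference: 250.5938 − 33.0000 = 217.5938px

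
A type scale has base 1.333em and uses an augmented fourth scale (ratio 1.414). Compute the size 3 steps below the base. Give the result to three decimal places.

0.472em

1.333 ÷ 1.414³ = 1.333 ÷ 2.82715 ≈ 0.472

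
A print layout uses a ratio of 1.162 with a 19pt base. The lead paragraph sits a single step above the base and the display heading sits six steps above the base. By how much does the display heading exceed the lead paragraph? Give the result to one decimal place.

Step 1: 19.0 × 1.162 = 22.078pt
Step 6: 19.0 × 1.162⁶ = 46.772pt
Difference: 46.772 − 22.078 = 24.694pt

24.7pt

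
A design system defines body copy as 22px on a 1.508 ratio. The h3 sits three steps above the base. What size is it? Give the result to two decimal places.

A modular type scale is a geometric sequence: sizeₙ = base × rⁿ.
22.0 × 1.508³ = 22.0 × 3.42929 ≈ 75.44

75.44px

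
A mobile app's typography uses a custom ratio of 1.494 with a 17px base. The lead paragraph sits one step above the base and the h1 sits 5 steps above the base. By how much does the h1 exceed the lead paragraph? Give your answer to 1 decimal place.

101.1px

Step 1: 17.0 × 1.494 = 25.398px
Step 5: 17.0 × 1.494⁵ = 126.532px
Difference: 126.532 − 25.398 = 101.134px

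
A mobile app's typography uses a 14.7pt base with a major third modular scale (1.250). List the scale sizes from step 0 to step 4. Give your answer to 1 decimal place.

14.7pt, 18.4pt, 23.0pt, 28.7pt, 35.9pt

Step 0: 14.7pt
Step 1: 14.7 × 1.250 = 18.4
Step 2: 14.7 × 1.250² = 23.0
Step 3: 14.7 × 1.250³ = 28.7
Step 4: 14.7 × 1.250⁴ = 35.9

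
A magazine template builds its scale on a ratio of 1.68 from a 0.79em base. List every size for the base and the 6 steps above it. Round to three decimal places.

0.790em, 1.327em, 2.230em, 3.746em, 6.293em, 10.572em, 17.762em

Step 0: 0.79em
Step 1: 0.79 × 1.68 = 1.327
Step 2: 0.79 × 1.68² = 2.230
Step 3: 0.79 × 1.68³ = 3.746
Step 4: 0.79 × 1.68⁴ = 6.293
Step 5: 0.79 × 1.68⁵ = 10.572
Step 6: 0.79 × 1.68⁶ = 17.762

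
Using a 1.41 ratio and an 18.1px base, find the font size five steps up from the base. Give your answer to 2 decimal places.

Every step multiplies by the scale ratio.
18.1 × 1.41⁵ = 18.1 × 5.57308 ≈ 100.87

100.87px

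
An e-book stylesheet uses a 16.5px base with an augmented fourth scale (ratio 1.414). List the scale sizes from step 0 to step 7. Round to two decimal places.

16.50px, 23.33px, 32.99px, 46.65px, 65.96px, 93.27px, 131.88px, 186.48px

Step 0: 16.5px
Step 1: 16.5 × 1.414 = 23.33
Step 2: 16.5 × 1.414² = 32.99
Step 3: 16.5 × 1.414³ = 46.65
Step 4: 16.5 × 1.414⁴ = 65.96
Step 5: 16.5 × 1.414⁵ = 93.27
Step 6: 16.5 × 1.414⁶ = 131.88
Step 7: 16.5 × 1.414⁷ = 186.48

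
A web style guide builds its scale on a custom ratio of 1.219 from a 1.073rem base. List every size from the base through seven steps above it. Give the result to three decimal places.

Step 0: 1.073rem
Step 1: 1.073 × 1.219 = 1.308
Step 2: 1.073 × 1.219² = 1.594
Step 3: 1.073 × 1.219³ = 1.944
Step 4: 1.073 × 1.219⁴ = 2.369
Step 5: 1.073 × 1.219⁵ = 2.888
Step 6: 1.073 × 1.219⁶ = 3.521
Step 7: 1.073 × 1.219⁷ = 4.292

1.073rem, 1.308rem, 1.594rem, 1.944rem, 2.369rem, 2.888rem, 3.521rem, 4.292rem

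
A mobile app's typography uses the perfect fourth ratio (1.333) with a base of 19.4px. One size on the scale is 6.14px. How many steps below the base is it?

1.333ⁿ = 19.4 / 6.14 = 3.1596
n = ln(3.1596) / ln(1.333) = 1.1504 / 0.2874 ≈ 4.00

4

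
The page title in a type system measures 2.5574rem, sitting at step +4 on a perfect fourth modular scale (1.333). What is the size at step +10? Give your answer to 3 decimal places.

Moving from step +4 to step +10 is 6 steps up, so multiply by r⁶.
2.5574 × 1.333⁶ = 2.5574 × 5.61023 ≈ 14.348

14.348rem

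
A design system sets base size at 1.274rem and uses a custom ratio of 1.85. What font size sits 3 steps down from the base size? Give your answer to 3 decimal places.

0.201rem

A modular type scale is a geometric sequence: sizeₙ = base × rⁿ.
1.274 ÷ 1.85³ = 1.274 ÷ 6.33163 ≈ 0.201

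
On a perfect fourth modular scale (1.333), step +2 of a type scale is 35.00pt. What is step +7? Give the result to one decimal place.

The gap is 7 − (2) = 5 steps, so the factor is 1.333^5.
35.00 × 1.333⁵ = 35.00 × 4.20873 ≈ 147.305

147.3pt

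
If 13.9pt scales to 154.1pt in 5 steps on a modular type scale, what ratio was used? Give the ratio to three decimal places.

1.618

r⁵ = 154.1 / 13.9, so r = (154.1/13.9)^(1/5).
r = 11.0863^(1/5) ≈ 1.6179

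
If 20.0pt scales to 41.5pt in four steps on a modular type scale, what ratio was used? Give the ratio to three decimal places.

1.200

r⁴ = 41.5 / 20.0, so r = (41.5/20.0)^(1/4).
r = 2.0750^(1/4) ≈ 1.2002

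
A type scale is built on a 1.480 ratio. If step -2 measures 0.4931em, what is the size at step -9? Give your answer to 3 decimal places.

0.032em

0.4931 ÷ 1.480⁷ = 0.4931 ÷ 15.55364 ≈ 0.032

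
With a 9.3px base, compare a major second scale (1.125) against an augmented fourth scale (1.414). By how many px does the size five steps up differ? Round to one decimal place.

35.8px

Major second: 9.3 × 1.125⁵ = 16.759px
Augmented fourth: 9.3 × 1.414⁵ = 52.569px
Difference: 52.569 − 16.759 = 35.810px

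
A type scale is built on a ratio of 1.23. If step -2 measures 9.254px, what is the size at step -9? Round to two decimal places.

9.254 ÷ 1.23⁷ = 9.254 ÷ 4.25928 ≈ 2.173

2.17px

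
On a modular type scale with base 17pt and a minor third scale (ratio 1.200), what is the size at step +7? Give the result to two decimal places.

17.0 × 1.200⁷ = 17.0 × 3.58318 ≈ 60.91

60.91pt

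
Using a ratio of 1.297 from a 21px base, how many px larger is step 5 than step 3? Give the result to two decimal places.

31.26px

Step 3: 21.0 × 1.297³ = 45.8183px
Step 5: 21.0 × 1.297⁵ = 77.0760px
Difference: 77.0760 − 45.8183 = 31.2577px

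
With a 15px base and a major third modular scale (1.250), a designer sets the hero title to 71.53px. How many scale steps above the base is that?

1.250ⁿ = 71.53 / 15 = 4.7687
n = ln(4.7687) / ln(1.250) = 1.5621 / 0.2231 ≈ 7.00

7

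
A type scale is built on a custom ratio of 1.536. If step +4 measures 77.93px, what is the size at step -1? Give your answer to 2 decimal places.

Moving from step +4 to step -1 is 5 steps down, so divide by r⁵.
77.93 ÷ 1.536⁵ = 77.93 ÷ 8.54980 ≈ 9.115

9.11px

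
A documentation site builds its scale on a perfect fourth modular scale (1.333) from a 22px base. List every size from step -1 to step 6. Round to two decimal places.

Step -1: 22.0 ÷ 1.333 = 16.50
Step 0: 22px
Step 1: 22.0 × 1.333 = 29.33
Step 2: 22.0 × 1.333² = 39.09
Step 3: 22.0 × 1.333³ = 52.11
Step 4: 22.0 × 1.333⁴ = 69.46
Step 5: 22.0 × 1.333⁵ = 92.59
Step 6: 22.0 × 1.333⁶ = 123.43

16.50px, 22.00px, 29.33px, 39.09px, 52.11px, 69.46px, 92.59px, 123.43px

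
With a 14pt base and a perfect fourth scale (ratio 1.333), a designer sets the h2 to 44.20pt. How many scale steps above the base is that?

4

1.333ⁿ = 44.20 / 14 = 3.1571
n = ln(3.1571) / ln(1.333) = 1.1497 / 0.2874 ≈ 4.00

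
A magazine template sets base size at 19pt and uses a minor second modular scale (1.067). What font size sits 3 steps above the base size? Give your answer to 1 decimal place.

23.1pt

19.0 × 1.067³ = 19.0 × 1.21477 ≈ 23.08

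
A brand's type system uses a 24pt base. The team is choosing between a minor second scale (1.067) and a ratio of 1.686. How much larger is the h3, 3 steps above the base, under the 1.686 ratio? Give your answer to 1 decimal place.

Minor second: 24.0 × 1.067³ = 29.154pt
At 1.686: 24.0 × 1.686³ = 115.023pt
Difference: 115.023 − 29.154 = 85.869pt

85.9pt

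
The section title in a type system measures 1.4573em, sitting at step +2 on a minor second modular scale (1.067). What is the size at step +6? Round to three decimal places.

Moving from step +2 to step +6 is 4 steps up, so multiply by r⁴.
1.4573 × 1.067⁴ = 1.4573 × 1.29616 ≈ 1.889

1.889em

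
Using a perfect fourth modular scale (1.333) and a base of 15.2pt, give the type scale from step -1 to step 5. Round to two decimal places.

Step -1: 15.2 ÷ 1.333 = 11.40
Step 0: 15.2pt
Step 1: 15.2 × 1.333 = 20.26
Step 2: 15.2 × 1.333² = 27.01
Step 3: 15.2 × 1.333³ = 36.00
Step 4: 15.2 × 1.333⁴ = 47.99
Step 5: 15.2 × 1.333⁵ = 63.97

11.40pt, 15.20pt, 20.26pt, 27.01pt, 36.00pt, 47.99pt, 63.97pt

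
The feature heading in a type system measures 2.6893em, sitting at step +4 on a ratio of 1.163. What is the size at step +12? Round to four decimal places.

9.0007em

2.6893 × 1.163⁸ = 2.6893 × 3.34686 ≈ 9.0007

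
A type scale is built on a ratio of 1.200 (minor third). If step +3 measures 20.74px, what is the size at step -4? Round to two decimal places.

5.79px

20.74 ÷ 1.200⁷ = 20.74 ÷ 3.58318 ≈ 5.788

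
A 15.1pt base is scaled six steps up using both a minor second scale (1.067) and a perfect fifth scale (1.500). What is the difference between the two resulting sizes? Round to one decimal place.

149.7pt

Minor second: 15.1 × 1.067⁶ = 22.282pt
Perfect fifth: 15.1 × 1.500⁶ = 171.998pt
Difference: 171.998 − 22.282 = 149.716pt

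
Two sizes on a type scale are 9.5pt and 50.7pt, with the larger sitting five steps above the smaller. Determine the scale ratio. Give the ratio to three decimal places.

1.398

The ratio satisfies 9.5 × r⁵ = 50.7, so r = (50.7 / 9.5)^(1/5).
r = 5.3368^(1/5) ≈ 1.3978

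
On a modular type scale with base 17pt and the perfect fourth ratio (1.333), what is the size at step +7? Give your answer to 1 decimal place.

127.1pt

17.0 × 1.333⁷ = 17.0 × 7.47844 ≈ 127.13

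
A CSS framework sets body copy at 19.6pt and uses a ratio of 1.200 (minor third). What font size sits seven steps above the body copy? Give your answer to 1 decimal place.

70.2pt

A modular type scale is a geometric sequence: sizeₙ = base × rⁿ.
19.6 × 1.200⁷ = 19.6 × 3.58318 ≈ 70.23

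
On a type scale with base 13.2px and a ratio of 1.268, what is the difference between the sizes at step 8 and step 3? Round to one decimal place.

Step 3: 13.2 × 1.268³ = 26.911px
Step 8: 13.2 × 1.268⁸ = 88.212px
Difference: 88.212 − 26.911 = 61.301px

61.3px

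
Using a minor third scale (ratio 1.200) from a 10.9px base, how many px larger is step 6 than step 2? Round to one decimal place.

Step 2: 10.9 × 1.200² = 15.696px
Step 6: 10.9 × 1.200⁶ = 32.547px
Difference: 32.547 − 15.696 = 16.851px

16.9px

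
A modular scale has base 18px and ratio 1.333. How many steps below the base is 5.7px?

4

1.333ⁿ = 18 / 5.7 = 3.1579
n = ln(3.1579) / ln(1.333) = 1.1499 / 0.2874 ≈ 4.00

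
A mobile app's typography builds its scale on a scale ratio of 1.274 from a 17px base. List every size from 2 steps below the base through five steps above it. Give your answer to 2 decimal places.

10.47px, 13.34px, 17.00px, 21.66px, 27.59px, 35.15px, 44.78px, 57.06px

Step -2: 17.0 ÷ 1.274² = 10.47
Step -1: 17.0 ÷ 1.274 = 13.34
Step 0: 17px
Step 1: 17.0 × 1.274 = 21.66
Step 2: 17.0 × 1.274² = 27.59
Step 3: 17.0 × 1.274³ = 35.15
Step 4: 17.0 × 1.274⁴ = 44.78
Step 5: 17.0 × 1.274⁵ = 57.06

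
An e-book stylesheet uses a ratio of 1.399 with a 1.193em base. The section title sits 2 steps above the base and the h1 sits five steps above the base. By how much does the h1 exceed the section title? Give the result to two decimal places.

4.06em

Step 2: 1.193 × 1.399² = 2.3349em
Step 5: 1.193 × 1.399⁵ = 6.3934em
Difference: 6.3934 − 2.3349 = 4.0585em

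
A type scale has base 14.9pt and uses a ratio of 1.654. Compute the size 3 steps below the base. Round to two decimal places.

3.29pt

Every step multiplies by the scale ratio.
14.9 ÷ 1.654³ = 14.9 ÷ 4.52487 ≈ 3.29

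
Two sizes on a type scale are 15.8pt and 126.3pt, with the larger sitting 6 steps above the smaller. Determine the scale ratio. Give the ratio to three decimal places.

The ratio satisfies 15.8 × r⁶ = 126.3, so r = (126.3 / 15.8)^(1/6).
r = 7.9937^(1/6) ≈ 1.4140

1.414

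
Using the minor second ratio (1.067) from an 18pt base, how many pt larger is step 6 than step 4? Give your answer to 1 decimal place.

3.2pt

Step 4: 18.0 × 1.067⁴ = 23.331pt
Step 6: 18.0 × 1.067⁶ = 26.562pt
Difference: 26.562 − 23.331 = 3.231pt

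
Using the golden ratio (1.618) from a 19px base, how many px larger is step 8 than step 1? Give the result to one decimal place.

Step 1: 19.0 × 1.618 = 30.742px
Step 8: 19.0 × 1.618⁸ = 892.446px
Difference: 892.446 − 30.742 = 861.704px

861.7px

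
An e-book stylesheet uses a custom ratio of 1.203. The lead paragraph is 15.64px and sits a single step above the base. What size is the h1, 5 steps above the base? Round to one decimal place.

32.8px

15.64 × 1.203⁴ = 15.64 × 2.09441 ≈ 32.757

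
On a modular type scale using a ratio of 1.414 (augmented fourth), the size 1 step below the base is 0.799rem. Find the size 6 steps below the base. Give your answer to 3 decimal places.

0.141rem

The gap is -6 − (-1) = -5 steps, so the factor is 1.414^-5.
0.799 ÷ 1.414⁵ = 0.799 ÷ 5.65258 ≈ 0.141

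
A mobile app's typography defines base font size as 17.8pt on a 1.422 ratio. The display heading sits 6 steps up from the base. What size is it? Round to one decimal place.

Every step multiplies by the scale ratio.
17.8 × 1.422⁶ = 17.8 × 8.26794 ≈ 147.17

147.2pt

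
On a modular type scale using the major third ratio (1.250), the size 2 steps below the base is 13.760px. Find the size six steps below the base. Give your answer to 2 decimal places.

5.64px

The gap is -6 − (-2) = -4 steps, so the factor is 1.250^-4.
13.760 ÷ 1.250⁴ = 13.760 ÷ 2.44141 ≈ 5.636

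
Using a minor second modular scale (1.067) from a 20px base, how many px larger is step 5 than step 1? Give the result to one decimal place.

6.3px

Step 1: 20.0 × 1.067 = 21.340px
Step 5: 20.0 × 1.067⁵ = 27.660px
Difference: 27.660 − 21.340 = 6.320px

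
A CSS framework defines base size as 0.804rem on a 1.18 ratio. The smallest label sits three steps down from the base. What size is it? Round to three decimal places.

A modular type scale is a geometric sequence: sizeₙ = base × rⁿ.
0.804 ÷ 1.18³ = 0.804 ÷ 1.64303 ≈ 0.489

0.489rem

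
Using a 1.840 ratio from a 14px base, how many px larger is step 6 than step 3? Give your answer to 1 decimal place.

456.1px

Step 3: 14.0 × 1.840³ = 87.213px
Step 6: 14.0 × 1.840⁶ = 543.294px
Difference: 543.294 − 87.213 = 456.081px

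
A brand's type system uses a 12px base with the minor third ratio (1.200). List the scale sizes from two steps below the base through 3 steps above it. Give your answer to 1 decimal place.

8.3px, 10.0px, 12.0px, 14.4px, 17.3px, 20.7px

Step -2: 12.0 ÷ 1.200² = 8.3
Step -1: 12.0 ÷ 1.200 = 10.0
Step 0: 12px
Step 1: 12.0 × 1.200 = 14.4
Step 2: 12.0 × 1.200² = 17.3
Step 3: 12.0 × 1.200³ = 20.7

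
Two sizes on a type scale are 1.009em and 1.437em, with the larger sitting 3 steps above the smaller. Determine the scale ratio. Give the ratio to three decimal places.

r³ = 1.437 / 1.009, so r = (1.437/1.009)^(1/3).
r = 1.4242^(1/3) ≈ 1.1251

1.125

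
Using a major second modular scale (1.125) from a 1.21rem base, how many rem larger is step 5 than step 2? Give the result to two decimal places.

0.65rem

Step 2: 1.21 × 1.125² = 1.5314rem
Step 5: 1.21 × 1.125⁵ = 2.1805rem
Difference: 2.1805 − 1.5314 = 0.6491rem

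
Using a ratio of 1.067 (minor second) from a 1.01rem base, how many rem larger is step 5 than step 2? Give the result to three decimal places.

Step 2: 1.01 × 1.067² = 1.14987rem
Step 5: 1.01 × 1.067⁵ = 1.39683rem
Difference: 1.39683 − 1.14987 = 0.24696rem

0.247rem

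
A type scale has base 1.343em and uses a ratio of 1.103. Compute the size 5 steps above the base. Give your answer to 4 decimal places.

A modular type scale is a geometric sequence: sizeₙ = base × rⁿ.
1.343 × 1.103⁵ = 1.343 × 1.63259 ≈ 2.1926

2.1926em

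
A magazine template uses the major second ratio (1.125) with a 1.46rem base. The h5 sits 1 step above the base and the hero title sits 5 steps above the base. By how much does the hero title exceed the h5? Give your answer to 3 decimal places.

0.988rem

Step 1: 1.46 × 1.125 = 1.64250rem
Step 5: 1.46 × 1.125⁵ = 2.63097rem
Difference: 2.63097 − 1.64250 = 0.98847rem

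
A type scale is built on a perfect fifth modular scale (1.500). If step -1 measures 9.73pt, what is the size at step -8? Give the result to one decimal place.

0.6pt

9.73 ÷ 1.500⁷ = 9.73 ÷ 17.08594 ≈ 0.569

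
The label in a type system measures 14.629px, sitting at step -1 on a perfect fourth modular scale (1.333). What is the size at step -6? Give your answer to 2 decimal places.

Moving from step -1 to step -6 is 5 steps down, so divide by r⁵.
14.629 ÷ 1.333⁵ = 14.629 ÷ 4.20873 ≈ 3.476

3.48px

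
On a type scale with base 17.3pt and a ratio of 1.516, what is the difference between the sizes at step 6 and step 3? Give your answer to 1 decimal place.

149.7pt

Step 3: 17.3 × 1.516³ = 60.276pt
Step 6: 17.3 × 1.516⁶ = 210.011pt
Difference: 210.011 − 60.276 = 149.735pt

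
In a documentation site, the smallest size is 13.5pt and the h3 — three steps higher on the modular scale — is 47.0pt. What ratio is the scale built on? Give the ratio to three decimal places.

1.516

r³ = 47.0 / 13.5, so r = (47.0/13.5)^(1/3).
r = 3.4815^(1/3) ≈ 1.5156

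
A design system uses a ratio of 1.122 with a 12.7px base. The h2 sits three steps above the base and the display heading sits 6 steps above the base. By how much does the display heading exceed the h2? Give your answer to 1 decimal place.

Step 3: 12.7 × 1.122³ = 17.938px
Step 6: 12.7 × 1.122⁶ = 25.337px
Difference: 25.337 − 17.938 = 7.399px

7.4px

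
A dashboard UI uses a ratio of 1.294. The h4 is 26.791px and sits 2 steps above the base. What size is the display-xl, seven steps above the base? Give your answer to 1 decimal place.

26.791 × 1.294⁵ = 26.791 × 3.62803 ≈ 97.199

97.2px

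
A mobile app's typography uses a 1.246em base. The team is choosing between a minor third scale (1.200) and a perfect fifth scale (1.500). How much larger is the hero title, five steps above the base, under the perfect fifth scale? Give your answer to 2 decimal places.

Minor third: 1.246 × 1.200⁵ = 3.1004em
Perfect fifth: 1.246 × 1.500⁵ = 9.4618em
Difference: 9.4618 − 3.1004 = 6.3614em

6.36em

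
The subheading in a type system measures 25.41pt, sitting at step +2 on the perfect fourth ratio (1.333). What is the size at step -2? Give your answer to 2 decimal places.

25.41 ÷ 1.333⁴ = 25.41 ÷ 3.15733 ≈ 8.048

8.05pt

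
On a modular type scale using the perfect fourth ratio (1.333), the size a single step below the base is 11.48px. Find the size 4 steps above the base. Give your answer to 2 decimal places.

11.48 × 1.333⁵ = 11.48 × 4.20873 ≈ 48.316

48.32px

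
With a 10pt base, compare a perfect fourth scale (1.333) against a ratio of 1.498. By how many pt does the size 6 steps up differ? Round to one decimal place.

56.9pt

Perfect fourth: 10.0 × 1.333⁶ = 56.102pt
At 1.498: 10.0 × 1.498⁶ = 112.998pt
Difference: 112.998 − 56.102 = 56.896pt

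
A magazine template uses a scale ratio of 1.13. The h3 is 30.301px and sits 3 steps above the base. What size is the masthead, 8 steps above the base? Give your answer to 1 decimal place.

55.8px

The gap is 8 − (3) = 5 steps, so the factor is 1.13^5.
30.301 × 1.13⁵ = 30.301 × 1.84244 ≈ 55.828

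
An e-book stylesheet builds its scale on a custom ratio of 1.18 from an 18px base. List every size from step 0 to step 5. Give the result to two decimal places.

18.00px, 21.24px, 25.06px, 29.57px, 34.90px, 41.18px

Step 0: 18px
Step 1: 18.0 × 1.18 = 21.24
Step 2: 18.0 × 1.18² = 25.06
Step 3: 18.0 × 1.18³ = 29.57
Step 4: 18.0 × 1.18⁴ = 34.90
Step 5: 18.0 × 1.18⁵ = 41.18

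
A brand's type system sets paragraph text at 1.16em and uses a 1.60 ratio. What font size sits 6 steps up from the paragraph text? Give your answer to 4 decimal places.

1.16 × 1.60⁶ = 1.16 × 16.77722 ≈ 19.4616

19.4616em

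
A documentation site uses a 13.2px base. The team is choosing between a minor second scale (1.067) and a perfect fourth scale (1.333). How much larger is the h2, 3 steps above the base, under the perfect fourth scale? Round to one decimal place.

15.2px

Minor second: 13.2 × 1.067³ = 16.035px
Perfect fourth: 13.2 × 1.333³ = 31.265px
Difference: 31.265 − 16.035 = 15.230px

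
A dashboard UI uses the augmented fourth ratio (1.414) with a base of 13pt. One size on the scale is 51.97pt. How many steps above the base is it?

1.414ⁿ = 51.97 / 13 = 3.9977
n = ln(3.9977) / ln(1.414) = 1.3857 / 0.3464 ≈ 4.00

4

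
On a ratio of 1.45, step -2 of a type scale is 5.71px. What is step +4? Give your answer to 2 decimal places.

53.07px

Moving from step -2 to step +4 is 6 steps up, so multiply by r⁶.
5.71 × 1.45⁶ = 5.71 × 9.29411 ≈ 53.069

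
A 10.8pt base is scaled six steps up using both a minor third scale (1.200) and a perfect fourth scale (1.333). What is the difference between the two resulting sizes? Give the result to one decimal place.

Minor third: 10.8 × 1.200⁶ = 32.249pt
Perfect fourth: 10.8 × 1.333⁶ = 60.591pt
Difference: 60.591 − 32.249 = 28.342pt

28.3pt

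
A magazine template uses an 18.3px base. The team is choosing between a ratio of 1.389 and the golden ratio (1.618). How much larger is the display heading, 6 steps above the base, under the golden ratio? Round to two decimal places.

At 1.389: 18.3 × 1.389⁶ = 131.4209px
Golden ratio: 18.3 × 1.618⁶ = 328.3388px
Difference: 328.3388 − 131.4209 = 196.9179px

196.92px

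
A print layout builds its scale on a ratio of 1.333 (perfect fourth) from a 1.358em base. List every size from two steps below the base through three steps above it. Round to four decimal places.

Step -2: 1.358 ÷ 1.333² = 0.7643
Step -1: 1.358 ÷ 1.333 = 1.0188
Step 0: 1.358em
Step 1: 1.358 × 1.333 = 1.8102
Step 2: 1.358 × 1.333² = 2.4130
Step 3: 1.358 × 1.333³ = 3.2165

0.7643em, 1.0188em, 1.3580em, 1.8102em, 2.4130em, 3.2165em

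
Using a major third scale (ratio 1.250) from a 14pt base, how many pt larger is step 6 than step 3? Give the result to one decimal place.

Step 3: 14.0 × 1.250³ = 27.344pt
Step 6: 14.0 × 1.250⁶ = 53.406pt
Difference: 53.406 − 27.344 = 26.062pt

26.1pt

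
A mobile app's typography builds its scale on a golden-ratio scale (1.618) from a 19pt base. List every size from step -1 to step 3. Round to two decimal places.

Step -1: 19.0 ÷ 1.618 = 11.74
Step 0: 19pt
Step 1: 19.0 × 1.618 = 30.74
Step 2: 19.0 × 1.618² = 49.74
Step 3: 19.0 × 1.618³ = 80.48

11.74pt, 19.00pt, 30.74pt, 49.74pt, 80.48pt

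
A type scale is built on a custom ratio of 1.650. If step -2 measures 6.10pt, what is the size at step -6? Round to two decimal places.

0.82pt

6.10 ÷ 1.650⁴ = 6.10 ÷ 7.41201 ≈ 0.823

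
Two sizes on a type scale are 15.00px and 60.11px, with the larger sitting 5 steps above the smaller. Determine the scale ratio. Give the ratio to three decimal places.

1.320

r⁵ = 60.11 / 15.00, so r = (60.11/15.00)^(1/5).
r = 4.0073^(1/5) ≈ 1.3200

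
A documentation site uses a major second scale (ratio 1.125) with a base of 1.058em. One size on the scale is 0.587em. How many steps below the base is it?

1.125ⁿ = 1.058 / 0.587 = 1.8024
n = ln(1.8024) / ln(1.125) = 0.5891 / 0.1178 ≈ 5.00

5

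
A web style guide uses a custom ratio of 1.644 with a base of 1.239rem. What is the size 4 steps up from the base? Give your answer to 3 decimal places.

9.051rem

Each step on a modular scale multiplies by the ratio, so the size n steps from the base is base × ratioⁿ.
1.239 × 1.644⁴ = 1.239 × 7.30478 ≈ 9.051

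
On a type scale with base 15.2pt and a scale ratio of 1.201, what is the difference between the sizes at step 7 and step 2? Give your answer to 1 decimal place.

32.9pt

Step 2: 15.2 × 1.201² = 21.924pt
Step 7: 15.2 × 1.201⁷ = 54.783pt
Difference: 54.783 − 21.924 = 32.859pt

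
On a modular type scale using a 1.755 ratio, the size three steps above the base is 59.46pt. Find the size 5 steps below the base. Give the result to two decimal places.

0.66pt

The gap is -5 − (3) = -8 steps, so the factor is 1.755^-8.
59.46 ÷ 1.755⁸ = 59.46 ÷ 89.99471 ≈ 0.661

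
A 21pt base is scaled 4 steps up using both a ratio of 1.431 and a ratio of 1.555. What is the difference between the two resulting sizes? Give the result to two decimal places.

At 1.431: 21.0 × 1.431⁴ = 88.0598pt
At 1.555: 21.0 × 1.555⁴ = 122.7837pt
Difference: 122.7837 − 88.0598 = 34.7239pt

34.72pt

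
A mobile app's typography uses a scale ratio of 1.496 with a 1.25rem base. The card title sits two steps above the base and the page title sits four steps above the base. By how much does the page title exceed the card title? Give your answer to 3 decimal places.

3.463rem

Step 2: 1.25 × 1.496² = 2.79752rem
Step 4: 1.25 × 1.496⁴ = 6.26089rem
Difference: 6.26089 − 2.79752 = 3.46337rem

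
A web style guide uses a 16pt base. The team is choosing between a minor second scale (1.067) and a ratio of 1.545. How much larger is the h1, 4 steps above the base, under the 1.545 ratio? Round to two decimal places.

Minor second: 16.0 × 1.067⁴ = 20.7385pt
At 1.545: 16.0 × 1.545⁴ = 91.1662pt
Difference: 91.1662 − 20.7385 = 70.4277pt

70.43pt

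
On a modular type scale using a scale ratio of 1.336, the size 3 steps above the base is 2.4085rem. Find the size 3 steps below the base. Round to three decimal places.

Moving from step +3 to step -3 is 6 steps down, so divide by r⁶.
2.4085 ÷ 1.336⁶ = 2.4085 ÷ 5.68642 ≈ 0.424

0.424rem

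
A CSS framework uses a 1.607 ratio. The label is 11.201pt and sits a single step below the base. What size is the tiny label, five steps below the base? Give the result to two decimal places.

11.201 ÷ 1.607⁴ = 11.201 ÷ 6.66904 ≈ 1.680

1.68pt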